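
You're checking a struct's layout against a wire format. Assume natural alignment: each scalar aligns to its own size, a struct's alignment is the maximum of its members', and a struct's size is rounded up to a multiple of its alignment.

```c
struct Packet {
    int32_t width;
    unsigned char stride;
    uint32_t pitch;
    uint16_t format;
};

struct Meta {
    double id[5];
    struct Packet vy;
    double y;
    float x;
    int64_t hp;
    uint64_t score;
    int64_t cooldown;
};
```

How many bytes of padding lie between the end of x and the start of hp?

Packet: 0..4  width  (4B, 4-aligned); 4..5  stride  (1B, 1-aligned); 5..8  -- padding (3B); 8..12  pitch  (4B, 4-aligned); 12..14  format  (2B, 2-aligned); 14..16  -- tail padding (2B); sizeof = 16, alignof = 4
0..40  id  (40B, 8-aligned)
40..56  vy  (16B, 4-aligned)
56..64  y  (8B, 8-aligned)
64..68  x  (4B, 4-aligned)
68..72  -- padding (4B)
72..80  hp  (8B, 8-aligned)

4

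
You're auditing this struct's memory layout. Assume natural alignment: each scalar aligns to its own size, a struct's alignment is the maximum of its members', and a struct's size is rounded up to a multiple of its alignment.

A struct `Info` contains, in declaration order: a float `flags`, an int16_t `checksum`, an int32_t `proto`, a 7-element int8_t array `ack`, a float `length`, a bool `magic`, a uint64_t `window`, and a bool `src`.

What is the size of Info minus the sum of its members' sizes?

@0: flags [4B, align 4] → 4
@4: checksum [2B, align 2] → 6
+2 pad (align 4)
@8: proto [4B, align 4] → 12
@12: ack [7B, align 1] → 19
+1 pad (align 4)
@20: length [4B, align 4] → 24
@24: magic [1B, align 1] → 25
+7 pad (align 8)
@32: window [8B, align 8] → 40
@40: src [1B, align 1] → 41
+7 tail pad (align 8)
size 48, align 8
data bytes 31, size 48 → padding 17

17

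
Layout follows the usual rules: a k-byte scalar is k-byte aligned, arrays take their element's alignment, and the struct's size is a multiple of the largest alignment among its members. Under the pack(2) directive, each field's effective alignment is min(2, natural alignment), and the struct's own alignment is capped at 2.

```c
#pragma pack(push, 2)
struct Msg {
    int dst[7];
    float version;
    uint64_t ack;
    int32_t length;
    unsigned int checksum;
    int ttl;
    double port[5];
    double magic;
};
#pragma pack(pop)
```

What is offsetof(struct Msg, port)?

52

@0: dst [28B, align 2] → 28
@28: version [4B, align 2] → 32
@32: ack [8B, align 2] → 40
@40: length [4B, align 2] → 44
@44: checksum [4B, align 2] → 48
@48: ttl [4B, align 2] → 52
@52: port [40B, align 2] → 92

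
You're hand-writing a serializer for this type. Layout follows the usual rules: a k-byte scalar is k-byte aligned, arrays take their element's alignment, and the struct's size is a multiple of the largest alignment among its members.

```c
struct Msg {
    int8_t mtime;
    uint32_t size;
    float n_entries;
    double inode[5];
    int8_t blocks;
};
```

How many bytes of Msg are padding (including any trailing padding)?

14

0..1  mtime  (1B, 1-aligned)
1..4  -- padding (3B)
4..8  size  (4B, 4-aligned)
8..12  n_entries  (4B, 4-aligned)
12..16  -- padding (4B)
16..56  inode  (40B, 8-aligned)
56..57  blocks  (1B, 1-aligned)
57..64  -- tail padding (7B)
sizeof = 64, alignof = 8
data bytes 50, size 64 → padding 14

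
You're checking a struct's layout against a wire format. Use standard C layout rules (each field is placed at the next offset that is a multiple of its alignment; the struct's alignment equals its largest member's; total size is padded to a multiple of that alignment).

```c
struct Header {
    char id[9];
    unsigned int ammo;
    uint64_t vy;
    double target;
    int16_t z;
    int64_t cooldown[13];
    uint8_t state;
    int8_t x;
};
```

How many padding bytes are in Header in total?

15

id at 0 (size 9, align 1) → ends 9
pad 3 to align 4 for ammo
ammo at 12 (size 4, align 4) → ends 16
vy at 16 (size 8, align 8) → ends 24
target at 24 (size 8, align 8) → ends 32
z at 32 (size 2, align 2) → ends 34
pad 6 to align 8 for cooldown
cooldown at 40 (size 104, align 8) → ends 144
state at 144 (size 1, align 1) → ends 145
x at 145 (size 1, align 1) → ends 146
tail pad 6 to reach multiple of 8
total 152 bytes, alignment 8
data bytes 137, size 152 → padding 15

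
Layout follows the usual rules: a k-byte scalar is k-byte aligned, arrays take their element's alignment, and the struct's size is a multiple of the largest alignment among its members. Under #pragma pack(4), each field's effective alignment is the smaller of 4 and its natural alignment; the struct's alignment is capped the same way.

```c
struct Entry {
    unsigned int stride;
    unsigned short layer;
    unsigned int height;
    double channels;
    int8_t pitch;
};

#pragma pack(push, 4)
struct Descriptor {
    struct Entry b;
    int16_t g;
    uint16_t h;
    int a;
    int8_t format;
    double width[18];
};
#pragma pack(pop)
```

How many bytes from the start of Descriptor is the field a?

Entry: stride at 0 (size 4, align 4) → ends 4; layer at 4 (size 2, align 2) → ends 6; pad 2 to align 4 for height; height at 8 (size 4, align 4) → ends 12; pad 4 to align 8 for channels; channels at 16 (size 8, align 8) → ends 24; pitch at 24 (size 1, align 1) → ends 25; tail pad 7 to reach multiple of 8; total 32 bytes, alignment 8
b at 0 (size 32, align 4) → ends 32
g at 32 (size 2, align 2) → ends 34
h at 34 (size 2, align 2) → ends 36
a at 36 (size 4, align 4) → ends 40

36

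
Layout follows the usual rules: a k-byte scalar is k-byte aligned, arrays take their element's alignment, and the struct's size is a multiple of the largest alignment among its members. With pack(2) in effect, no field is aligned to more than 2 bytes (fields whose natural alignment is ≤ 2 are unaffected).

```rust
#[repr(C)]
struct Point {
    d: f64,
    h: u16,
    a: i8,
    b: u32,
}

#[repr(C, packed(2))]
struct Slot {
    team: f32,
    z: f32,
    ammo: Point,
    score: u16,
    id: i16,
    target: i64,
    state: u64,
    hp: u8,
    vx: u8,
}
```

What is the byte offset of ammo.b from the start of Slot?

Point: d at 0 (size 8, align 8) → ends 8; h at 8 (size 2, align 2) → ends 10; a at 10 (size 1, align 1) → ends 11; pad 1 to align 4 for b; b at 12 (size 4, align 4) → ends 16; total 16 bytes, alignment 8
team at 0 (size 4, align 2) → ends 4
z at 4 (size 4, align 2) → ends 8
ammo at 8 (size 16, align 2) → ends 24
within Point: b at 12
8 + 12 = 20

20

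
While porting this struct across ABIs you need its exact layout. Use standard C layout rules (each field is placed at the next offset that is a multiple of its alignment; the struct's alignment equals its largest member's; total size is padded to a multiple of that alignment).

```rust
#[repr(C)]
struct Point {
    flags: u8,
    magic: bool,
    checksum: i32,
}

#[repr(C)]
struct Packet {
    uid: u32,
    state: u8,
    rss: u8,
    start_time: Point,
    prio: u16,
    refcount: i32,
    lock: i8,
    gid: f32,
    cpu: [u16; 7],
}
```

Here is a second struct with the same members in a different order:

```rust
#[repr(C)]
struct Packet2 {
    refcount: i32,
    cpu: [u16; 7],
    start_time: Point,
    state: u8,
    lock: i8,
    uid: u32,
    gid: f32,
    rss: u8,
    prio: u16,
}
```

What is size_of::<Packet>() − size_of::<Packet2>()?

4

Point: 0..1  flags  (1B, 1-aligned); 1..2  magic  (1B, 1-aligned); 2..4  -- padding (2B); 4..8  checksum  (4B, 4-aligned); sizeof = 8, alignof = 4
0..4  uid  (4B, 4-aligned)
4..5  state  (1B, 1-aligned)
5..6  rss  (1B, 1-aligned)
6..8  -- padding (2B)
8..16  start_time  (8B, 4-aligned)
16..18  prio  (2B, 2-aligned)
18..20  -- padding (2B)
20..24  refcount  (4B, 4-aligned)
24..25  lock  (1B, 1-aligned)
25..28  -- padding (3B)
28..32  gid  (4B, 4-aligned)
32..46  cpu  (14B, 2-aligned)
46..48  -- tail padding (2B)
sizeof = 48, alignof = 4
— Packet2 —
0..4  refcount  (4B, 4-aligned)
4..18  cpu  (14B, 2-aligned)
18..20  -- padding (2B)
20..28  start_time  (8B, 4-aligned)
28..29  state  (1B, 1-aligned)
29..30  lock  (1B, 1-aligned)
30..32  -- padding (2B)
32..36  uid  (4B, 4-aligned)
36..40  gid  (4B, 4-aligned)
40..41  rss  (1B, 1-aligned)
41..42  -- padding (1B)
42..44  prio  (2B, 2-aligned)
sizeof = 44, alignof = 4
48 − 44 = 4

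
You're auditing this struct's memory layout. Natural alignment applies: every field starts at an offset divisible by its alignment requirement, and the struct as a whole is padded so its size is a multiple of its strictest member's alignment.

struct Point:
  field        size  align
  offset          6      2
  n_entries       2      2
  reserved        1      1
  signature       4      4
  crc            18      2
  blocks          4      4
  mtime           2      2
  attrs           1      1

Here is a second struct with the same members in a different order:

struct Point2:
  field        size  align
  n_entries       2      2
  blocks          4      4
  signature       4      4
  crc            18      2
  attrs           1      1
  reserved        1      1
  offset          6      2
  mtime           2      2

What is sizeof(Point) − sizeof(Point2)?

4

@0: offset [6B, align 2] → 6
@6: n_entries [2B, align 2] → 8
@8: reserved [1B, align 1] → 9
+3 pad (align 4)
@12: signature [4B, align 4] → 16
@16: crc [18B, align 2] → 34
+2 pad (align 4)
@36: blocks [4B, align 4] → 40
@40: mtime [2B, align 2] → 42
@42: attrs [1B, align 1] → 43
+1 tail pad (align 4)
size 44, align 4
— Point2 —
@0: n_entries [2B, align 2] → 2
+2 pad (align 4)
@4: blocks [4B, align 4] → 8
@8: signature [4B, align 4] → 12
@12: crc [18B, align 2] → 30
@30: attrs [1B, align 1] → 31
@31: reserved [1B, align 1] → 32
@32: offset [6B, align 2] → 38
@38: mtime [2B, align 2] → 40
size 40, align 4
44 − 40 = 4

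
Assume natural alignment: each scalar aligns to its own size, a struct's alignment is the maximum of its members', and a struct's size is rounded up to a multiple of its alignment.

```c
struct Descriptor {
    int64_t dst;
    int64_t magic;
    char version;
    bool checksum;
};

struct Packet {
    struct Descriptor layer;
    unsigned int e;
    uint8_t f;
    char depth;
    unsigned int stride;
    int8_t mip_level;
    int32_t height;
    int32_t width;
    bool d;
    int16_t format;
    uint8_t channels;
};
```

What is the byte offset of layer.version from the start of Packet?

Descriptor: @0: dst [8B, align 8] → 8; @8: magic [8B, align 8] → 16; @16: version [1B, align 1] → 17; @17: checksum [1B, align 1] → 18; +6 tail pad (align 8); size 24, align 8
@0: layer [24B, align 8] → 24
within Descriptor: version at 16
0 + 16 = 16

16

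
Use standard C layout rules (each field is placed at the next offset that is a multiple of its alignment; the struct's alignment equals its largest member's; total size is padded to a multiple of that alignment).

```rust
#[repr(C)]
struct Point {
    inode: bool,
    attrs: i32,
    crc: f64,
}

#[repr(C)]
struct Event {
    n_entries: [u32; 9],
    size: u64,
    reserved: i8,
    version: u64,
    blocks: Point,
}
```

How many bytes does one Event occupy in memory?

80

Point: @0: inode [1B, align 1] → 1; +3 pad (align 4); @4: attrs [4B, align 4] → 8; @8: crc [8B, align 8] → 16; size 16, align 8
@0: n_entries [36B, align 4] → 36
+4 pad (align 8)
@40: size [8B, align 8] → 48
@48: reserved [1B, align 1] → 49
+7 pad (align 8)
@56: version [8B, align 8] → 64
@64: blocks [16B, align 8] → 80
size 80, align 8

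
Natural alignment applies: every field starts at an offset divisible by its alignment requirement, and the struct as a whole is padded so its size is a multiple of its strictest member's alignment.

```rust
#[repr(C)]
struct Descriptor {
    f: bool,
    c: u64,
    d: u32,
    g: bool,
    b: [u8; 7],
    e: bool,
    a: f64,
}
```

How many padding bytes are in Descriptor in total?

10

@0: f [1B, align 1] → 1
+7 pad (align 8)
@8: c [8B, align 8] → 16
@16: d [4B, align 4] → 20
@20: g [1B, align 1] → 21
@21: b [7B, align 1] → 28
@28: e [1B, align 1] → 29
+3 pad (align 8)
@32: a [8B, align 8] → 40
size 40, align 8
data bytes 30, size 40 → padding 10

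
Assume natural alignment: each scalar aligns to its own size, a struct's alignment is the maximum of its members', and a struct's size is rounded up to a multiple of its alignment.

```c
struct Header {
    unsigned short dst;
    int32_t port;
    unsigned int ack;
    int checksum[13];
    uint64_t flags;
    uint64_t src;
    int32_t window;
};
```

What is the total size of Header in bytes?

dst at 0 (size 2, align 2) → ends 2
pad 2 to align 4 for port
port at 4 (size 4, align 4) → ends 8
ack at 8 (size 4, align 4) → ends 12
checksum at 12 (size 52, align 4) → ends 64
flags at 64 (size 8, align 8) → ends 72
src at 72 (size 8, align 8) → ends 80
window at 80 (size 4, align 4) → ends 84
tail pad 4 to reach multiple of 8
total 88 bytes, alignment 8

88 bytes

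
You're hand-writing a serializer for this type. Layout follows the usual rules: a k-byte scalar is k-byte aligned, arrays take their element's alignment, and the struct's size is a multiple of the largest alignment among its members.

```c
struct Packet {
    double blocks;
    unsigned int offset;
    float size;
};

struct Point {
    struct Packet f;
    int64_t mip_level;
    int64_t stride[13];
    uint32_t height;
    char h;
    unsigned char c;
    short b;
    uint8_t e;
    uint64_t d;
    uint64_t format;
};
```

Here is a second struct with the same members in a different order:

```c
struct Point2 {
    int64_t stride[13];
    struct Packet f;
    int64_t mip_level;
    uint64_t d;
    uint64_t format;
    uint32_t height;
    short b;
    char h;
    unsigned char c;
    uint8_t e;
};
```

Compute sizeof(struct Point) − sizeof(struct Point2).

0

Packet: @0: blocks [8B, align 8] → 8; @8: offset [4B, align 4] → 12; @12: size [4B, align 4] → 16; size 16, align 8
@0: f [16B, align 8] → 16
@16: mip_level [8B, align 8] → 24
@24: stride [104B, align 8] → 128
@128: height [4B, align 4] → 132
@132: h [1B, align 1] → 133
@133: c [1B, align 1] → 134
@134: b [2B, align 2] → 136
@136: e [1B, align 1] → 137
+7 pad (align 8)
@144: d [8B, align 8] → 152
@152: format [8B, align 8] → 160
size 160, align 8
— Point2 —
@0: stride [104B, align 8] → 104
@104: f [16B, align 8] → 120
@120: mip_level [8B, align 8] → 128
@128: d [8B, align 8] → 136
@136: format [8B, align 8] → 144
@144: height [4B, align 4] → 148
@148: b [2B, align 2] → 150
@150: h [1B, align 1] → 151
@151: c [1B, align 1] → 152
@152: e [1B, align 1] → 153
+7 tail pad (align 8)
size 160, align 8
160 − 160 = 0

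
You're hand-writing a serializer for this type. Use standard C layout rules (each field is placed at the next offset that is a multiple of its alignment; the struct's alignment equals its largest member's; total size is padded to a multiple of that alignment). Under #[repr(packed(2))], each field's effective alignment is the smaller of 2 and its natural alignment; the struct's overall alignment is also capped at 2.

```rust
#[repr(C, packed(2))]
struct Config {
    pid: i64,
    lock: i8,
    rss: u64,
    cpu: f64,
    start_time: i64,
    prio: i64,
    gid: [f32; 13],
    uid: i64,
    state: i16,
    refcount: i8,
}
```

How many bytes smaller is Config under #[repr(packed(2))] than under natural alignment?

14

natural layout:
  pid at 0 (size 8, align 8) → ends 8
  lock at 8 (size 1, align 1) → ends 9
  pad 7 to align 8 for rss
  rss at 16 (size 8, align 8) → ends 24
  cpu at 24 (size 8, align 8) → ends 32
  start_time at 32 (size 8, align 8) → ends 40
  prio at 40 (size 8, align 8) → ends 48
  gid at 48 (size 52, align 4) → ends 100
  pad 4 to align 8 for uid
  uid at 104 (size 8, align 8) → ends 112
  state at 112 (size 2, align 2) → ends 114
  refcount at 114 (size 1, align 1) → ends 115
  tail pad 5 to reach multiple of 8
  total 120 bytes, alignment 8
packed(2) layout:
  pid at 0 (size 8, align 2) → ends 8
  lock at 8 (size 1, align 1) → ends 9
  pad 1 to align 2 for rss
  rss at 10 (size 8, align 2) → ends 18
  cpu at 18 (size 8, align 2) → ends 26
  start_time at 26 (size 8, align 2) → ends 34
  prio at 34 (size 8, align 2) → ends 42
  gid at 42 (size 52, align 2) → ends 94
  uid at 94 (size 8, align 2) → ends 102
  state at 102 (size 2, align 2) → ends 104
  refcount at 104 (size 1, align 1) → ends 105
  tail pad 1 to reach multiple of 2
  total 106 bytes, alignment 2
120 − 106 = 14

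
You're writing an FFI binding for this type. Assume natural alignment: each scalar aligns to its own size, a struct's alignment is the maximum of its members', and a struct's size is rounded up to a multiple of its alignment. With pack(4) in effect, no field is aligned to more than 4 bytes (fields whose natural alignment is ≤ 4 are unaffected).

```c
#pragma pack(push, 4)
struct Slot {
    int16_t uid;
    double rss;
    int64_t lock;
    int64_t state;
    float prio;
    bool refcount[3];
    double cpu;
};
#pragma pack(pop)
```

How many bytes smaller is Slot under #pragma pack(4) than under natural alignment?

natural layout:
  0..2  uid  (2B, 2-aligned)
  2..8  -- padding (6B)
  8..16  rss  (8B, 8-aligned)
  16..24  lock  (8B, 8-aligned)
  24..32  state  (8B, 8-aligned)
  32..36  prio  (4B, 4-aligned)
  36..39  refcount  (3B, 1-aligned)
  39..40  -- padding (1B)
  40..48  cpu  (8B, 8-aligned)
  sizeof = 48, alignof = 8
packed(4) layout:
  0..2  uid  (2B, 2-aligned)
  2..4  -- padding (2B)
  4..12  rss  (8B, 4-aligned)
  12..20  lock  (8B, 4-aligned)
  20..28  state  (8B, 4-aligned)
  28..32  prio  (4B, 4-aligned)
  32..35  refcount  (3B, 1-aligned)
  35..36  -- padding (1B)
  36..44  cpu  (8B, 4-aligned)
  sizeof = 44, alignof = 4
48 − 44 = 4

4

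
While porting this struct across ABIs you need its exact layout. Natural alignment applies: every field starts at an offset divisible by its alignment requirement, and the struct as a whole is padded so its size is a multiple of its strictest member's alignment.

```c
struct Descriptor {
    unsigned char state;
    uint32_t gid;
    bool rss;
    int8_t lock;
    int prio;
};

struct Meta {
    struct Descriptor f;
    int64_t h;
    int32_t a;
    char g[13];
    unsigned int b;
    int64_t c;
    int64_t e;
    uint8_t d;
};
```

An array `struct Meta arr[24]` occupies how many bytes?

1728

Descriptor: @0: state [1B, align 1] → 1; +3 pad (align 4); @4: gid [4B, align 4] → 8; @8: rss [1B, align 1] → 9; @9: lock [1B, align 1] → 10; +2 pad (align 4); @12: prio [4B, align 4] → 16; size 16, align 4
@0: f [16B, align 4] → 16
@16: h [8B, align 8] → 24
@24: a [4B, align 4] → 28
@28: g [13B, align 1] → 41
+3 pad (align 4)
@44: b [4B, align 4] → 48
@48: c [8B, align 8] → 56
@56: e [8B, align 8] → 64
@64: d [1B, align 1] → 65
+7 tail pad (align 8)
size 72, align 8
array of 24: 24 × 72 = 1728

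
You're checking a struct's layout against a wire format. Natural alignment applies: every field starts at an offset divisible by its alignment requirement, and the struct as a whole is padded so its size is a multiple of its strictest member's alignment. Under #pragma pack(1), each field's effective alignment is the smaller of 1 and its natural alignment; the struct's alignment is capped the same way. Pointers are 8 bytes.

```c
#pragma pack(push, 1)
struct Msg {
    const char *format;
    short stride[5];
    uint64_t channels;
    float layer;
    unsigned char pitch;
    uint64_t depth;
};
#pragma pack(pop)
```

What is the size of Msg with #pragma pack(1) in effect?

0..8  format  (8B, 1-aligned)
8..18  stride  (10B, 1-aligned)
18..26  channels  (8B, 1-aligned)
26..30  layer  (4B, 1-aligned)
30..31  pitch  (1B, 1-aligned)
31..39  depth  (8B, 1-aligned)
sizeof = 39, alignof = 1

39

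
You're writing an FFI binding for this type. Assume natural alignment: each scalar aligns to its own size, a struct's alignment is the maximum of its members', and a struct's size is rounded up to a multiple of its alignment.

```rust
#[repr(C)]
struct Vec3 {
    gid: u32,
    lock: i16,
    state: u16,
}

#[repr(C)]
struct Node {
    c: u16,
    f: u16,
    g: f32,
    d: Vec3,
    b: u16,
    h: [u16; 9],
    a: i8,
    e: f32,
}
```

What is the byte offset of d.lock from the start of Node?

12

Vec3: 0..4  gid  (4B, 4-aligned); 4..6  lock  (2B, 2-aligned); 6..8  state  (2B, 2-aligned); sizeof = 8, alignof = 4
0..2  c  (2B, 2-aligned)
2..4  f  (2B, 2-aligned)
4..8  g  (4B, 4-aligned)
8..16  d  (8B, 4-aligned)
within Vec3: lock at 4
8 + 4 = 12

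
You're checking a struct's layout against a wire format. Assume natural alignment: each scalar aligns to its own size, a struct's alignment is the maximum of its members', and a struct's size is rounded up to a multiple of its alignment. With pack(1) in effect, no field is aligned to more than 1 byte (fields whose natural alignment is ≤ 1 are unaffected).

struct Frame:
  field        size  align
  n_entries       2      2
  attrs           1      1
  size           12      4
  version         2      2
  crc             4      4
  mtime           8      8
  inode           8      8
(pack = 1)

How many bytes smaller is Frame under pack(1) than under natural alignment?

3

natural layout:
  @0: n_entries [2B, align 2] → 2
  @2: attrs [1B, align 1] → 3
  +1 pad (align 4)
  @4: size [12B, align 4] → 16
  @16: version [2B, align 2] → 18
  +2 pad (align 4)
  @20: crc [4B, align 4] → 24
  @24: mtime [8B, align 8] → 32
  @32: inode [8B, align 8] → 40
  size 40, align 8
packed(1) layout:
  @0: n_entries [2B, align 1] → 2
  @2: attrs [1B, align 1] → 3
  @3: size [12B, align 1] → 15
  @15: version [2B, align 1] → 17
  @17: crc [4B, align 1] → 21
  @21: mtime [8B, align 1] → 29
  @29: inode [8B, align 1] → 37
  size 37, align 1
40 − 37 = 3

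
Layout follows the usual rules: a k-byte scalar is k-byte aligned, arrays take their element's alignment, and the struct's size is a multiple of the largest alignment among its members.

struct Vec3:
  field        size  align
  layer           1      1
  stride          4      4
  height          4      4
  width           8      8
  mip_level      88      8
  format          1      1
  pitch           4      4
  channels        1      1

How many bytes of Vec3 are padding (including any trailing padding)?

layer at 0 (size 1, align 1) → ends 1
pad 3 to align 4 for stride
stride at 4 (size 4, align 4) → ends 8
height at 8 (size 4, align 4) → ends 12
pad 4 to align 8 for width
width at 16 (size 8, align 8) → ends 24
mip_level at 24 (size 88, align 8) → ends 112
format at 112 (size 1, align 1) → ends 113
pad 3 to align 4 for pitch
pitch at 116 (size 4, align 4) → ends 120
channels at 120 (size 1, align 1) → ends 121
tail pad 7 to reach multiple of 8
total 128 bytes, alignment 8
data bytes 111, size 128 → padding 17

17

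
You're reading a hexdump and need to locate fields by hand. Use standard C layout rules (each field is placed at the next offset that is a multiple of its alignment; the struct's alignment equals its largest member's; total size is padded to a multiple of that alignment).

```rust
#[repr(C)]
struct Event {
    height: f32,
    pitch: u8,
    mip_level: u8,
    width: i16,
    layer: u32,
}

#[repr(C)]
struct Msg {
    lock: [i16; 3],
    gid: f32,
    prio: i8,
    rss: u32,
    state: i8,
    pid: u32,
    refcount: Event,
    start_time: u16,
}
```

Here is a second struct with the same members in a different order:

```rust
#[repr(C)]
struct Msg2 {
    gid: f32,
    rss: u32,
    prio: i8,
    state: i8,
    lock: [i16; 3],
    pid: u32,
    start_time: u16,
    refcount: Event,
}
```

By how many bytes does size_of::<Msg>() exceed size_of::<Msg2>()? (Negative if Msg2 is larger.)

8

Event: @0: height [4B, align 4] → 4; @4: pitch [1B, align 1] → 5; @5: mip_level [1B, align 1] → 6; @6: width [2B, align 2] → 8; @8: layer [4B, align 4] → 12; size 12, align 4
@0: lock [6B, align 2] → 6
+2 pad (align 4)
@8: gid [4B, align 4] → 12
@12: prio [1B, align 1] → 13
+3 pad (align 4)
@16: rss [4B, align 4] → 20
@20: state [1B, align 1] → 21
+3 pad (align 4)
@24: pid [4B, align 4] → 28
@28: refcount [12B, align 4] → 40
@40: start_time [2B, align 2] → 42
+2 tail pad (align 4)
size 44, align 4
— Msg2 —
@0: gid [4B, align 4] → 4
@4: rss [4B, align 4] → 8
@8: prio [1B, align 1] → 9
@9: state [1B, align 1] → 10
@10: lock [6B, align 2] → 16
@16: pid [4B, align 4] → 20
@20: start_time [2B, align 2] → 22
+2 pad (align 4)
@24: refcount [12B, align 4] → 36
size 36, align 4
44 − 36 = 8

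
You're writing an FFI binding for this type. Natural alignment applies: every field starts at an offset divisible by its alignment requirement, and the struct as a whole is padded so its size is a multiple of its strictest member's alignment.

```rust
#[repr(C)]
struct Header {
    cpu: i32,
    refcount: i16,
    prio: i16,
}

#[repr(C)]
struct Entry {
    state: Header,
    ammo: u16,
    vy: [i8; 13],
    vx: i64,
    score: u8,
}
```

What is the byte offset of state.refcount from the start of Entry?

Header: @0: cpu [4B, align 4] → 4; @4: refcount [2B, align 2] → 6; @6: prio [2B, align 2] → 8; size 8, align 4
@0: state [8B, align 4] → 8
within Header: refcount at 4
0 + 4 = 4

4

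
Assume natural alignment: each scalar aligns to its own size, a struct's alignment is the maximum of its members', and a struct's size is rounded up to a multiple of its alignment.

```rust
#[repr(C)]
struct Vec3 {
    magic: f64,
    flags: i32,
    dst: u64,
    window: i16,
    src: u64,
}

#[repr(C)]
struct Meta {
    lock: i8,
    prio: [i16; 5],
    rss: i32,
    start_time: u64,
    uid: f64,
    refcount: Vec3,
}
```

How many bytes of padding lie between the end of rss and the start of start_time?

0

Vec3: @0: magic [8B, align 8] → 8; @8: flags [4B, align 4] → 12; +4 pad (align 8); @16: dst [8B, align 8] → 24; @24: window [2B, align 2] → 26; +6 pad (align 8); @32: src [8B, align 8] → 40; size 40, align 8
@0: lock [1B, align 1] → 1
+1 pad (align 2)
@2: prio [10B, align 2] → 12
@12: rss [4B, align 4] → 16
@16: start_time [8B, align 8] → 24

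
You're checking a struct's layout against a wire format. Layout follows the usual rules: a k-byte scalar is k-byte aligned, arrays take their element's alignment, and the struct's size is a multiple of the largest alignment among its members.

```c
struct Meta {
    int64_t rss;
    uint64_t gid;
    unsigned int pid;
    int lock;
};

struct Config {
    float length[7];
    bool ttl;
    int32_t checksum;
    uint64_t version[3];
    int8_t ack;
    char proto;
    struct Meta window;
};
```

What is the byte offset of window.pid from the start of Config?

88

Meta: 0..8  rss  (8B, 8-aligned); 8..16  gid  (8B, 8-aligned); 16..20  pid  (4B, 4-aligned); 20..24  lock  (4B, 4-aligned); sizeof = 24, alignof = 8
0..28  length  (28B, 4-aligned)
28..29  ttl  (1B, 1-aligned)
29..32  -- padding (3B)
32..36  checksum  (4B, 4-aligned)
36..40  -- padding (4B)
40..64  version  (24B, 8-aligned)
64..65  ack  (1B, 1-aligned)
65..66  proto  (1B, 1-aligned)
66..72  -- padding (6B)
72..96  window  (24B, 8-aligned)
within Meta: pid at 16
72 + 16 = 88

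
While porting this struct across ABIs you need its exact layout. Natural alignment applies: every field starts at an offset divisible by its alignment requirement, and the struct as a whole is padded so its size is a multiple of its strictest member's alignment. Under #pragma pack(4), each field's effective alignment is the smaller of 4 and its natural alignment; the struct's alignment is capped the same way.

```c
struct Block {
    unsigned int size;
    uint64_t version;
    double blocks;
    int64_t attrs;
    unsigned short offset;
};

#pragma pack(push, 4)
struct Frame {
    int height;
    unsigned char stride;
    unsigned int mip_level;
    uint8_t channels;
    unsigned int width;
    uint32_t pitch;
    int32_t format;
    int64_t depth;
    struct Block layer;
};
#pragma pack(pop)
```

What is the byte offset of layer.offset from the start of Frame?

68

Block: @0: size [4B, align 4] → 4; +4 pad (align 8); @8: version [8B, align 8] → 16; @16: blocks [8B, align 8] → 24; @24: attrs [8B, align 8] → 32; @32: offset [2B, align 2] → 34; +6 tail pad (align 8); size 40, align 8
@0: height [4B, align 4] → 4
@4: stride [1B, align 1] → 5
+3 pad (align 4)
@8: mip_level [4B, align 4] → 12
@12: channels [1B, align 1] → 13
+3 pad (align 4)
@16: width [4B, align 4] → 20
@20: pitch [4B, align 4] → 24
@24: format [4B, align 4] → 28
@28: depth [8B, align 4] → 36
@36: layer [40B, align 4] → 76
within Block: offset at 32
36 + 32 = 68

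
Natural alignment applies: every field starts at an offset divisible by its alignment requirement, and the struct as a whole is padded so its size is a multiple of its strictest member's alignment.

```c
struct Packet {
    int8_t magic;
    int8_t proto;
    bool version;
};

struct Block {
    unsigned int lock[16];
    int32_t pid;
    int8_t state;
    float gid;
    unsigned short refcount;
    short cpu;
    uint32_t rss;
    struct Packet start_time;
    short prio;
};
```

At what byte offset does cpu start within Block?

78

Packet: magic at 0 (size 1, align 1) → ends 1; proto at 1 (size 1, align 1) → ends 2; version at 2 (size 1, align 1) → ends 3; total 3 bytes, alignment 1
lock at 0 (size 64, align 4) → ends 64
pid at 64 (size 4, align 4) → ends 68
state at 68 (size 1, align 1) → ends 69
pad 3 to align 4 for gid
gid at 72 (size 4, align 4) → ends 76
refcount at 76 (size 2, align 2) → ends 78
cpu at 78 (size 2, align 2) → ends 80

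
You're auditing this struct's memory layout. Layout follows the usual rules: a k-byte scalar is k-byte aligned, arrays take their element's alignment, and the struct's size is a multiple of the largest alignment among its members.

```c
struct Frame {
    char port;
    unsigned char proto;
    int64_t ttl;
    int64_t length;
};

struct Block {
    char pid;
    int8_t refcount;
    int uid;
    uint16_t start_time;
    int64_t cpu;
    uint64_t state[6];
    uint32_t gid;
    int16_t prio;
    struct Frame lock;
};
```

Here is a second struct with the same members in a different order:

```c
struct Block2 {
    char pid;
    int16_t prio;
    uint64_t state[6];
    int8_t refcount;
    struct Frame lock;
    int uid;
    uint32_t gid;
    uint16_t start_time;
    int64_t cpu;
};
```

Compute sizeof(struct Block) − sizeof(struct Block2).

Frame: port at 0 (size 1, align 1) → ends 1; proto at 1 (size 1, align 1) → ends 2; pad 6 to align 8 for ttl; ttl at 8 (size 8, align 8) → ends 16; length at 16 (size 8, align 8) → ends 24; total 24 bytes, alignment 8
pid at 0 (size 1, align 1) → ends 1
refcount at 1 (size 1, align 1) → ends 2
pad 2 to align 4 for uid
uid at 4 (size 4, align 4) → ends 8
start_time at 8 (size 2, align 2) → ends 10
pad 6 to align 8 for cpu
cpu at 16 (size 8, align 8) → ends 24
state at 24 (size 48, align 8) → ends 72
gid at 72 (size 4, align 4) → ends 76
prio at 76 (size 2, align 2) → ends 78
pad 2 to align 8 for lock
lock at 80 (size 24, align 8) → ends 104
total 104 bytes, alignment 8
— Block2 —
pid at 0 (size 1, align 1) → ends 1
pad 1 to align 2 for prio
prio at 2 (size 2, align 2) → ends 4
pad 4 to align 8 for state
state at 8 (size 48, align 8) → ends 56
refcount at 56 (size 1, align 1) → ends 57
pad 7 to align 8 for lock
lock at 64 (size 24, align 8) → ends 88
uid at 88 (size 4, align 4) → ends 92
gid at 92 (size 4, align 4) → ends 96
start_time at 96 (size 2, align 2) → ends 98
pad 6 to align 8 for cpu
cpu at 104 (size 8, align 8) → ends 112
total 112 bytes, alignment 8
104 − 112 = -8

-8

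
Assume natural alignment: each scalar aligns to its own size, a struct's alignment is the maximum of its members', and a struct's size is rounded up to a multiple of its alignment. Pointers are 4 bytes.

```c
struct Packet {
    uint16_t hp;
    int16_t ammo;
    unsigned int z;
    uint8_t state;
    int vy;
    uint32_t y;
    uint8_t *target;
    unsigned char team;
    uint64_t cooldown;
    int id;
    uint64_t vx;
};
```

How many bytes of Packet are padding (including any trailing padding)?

14

0..2  hp  (2B, 2-aligned)
2..4  ammo  (2B, 2-aligned)
4..8  z  (4B, 4-aligned)
8..9  state  (1B, 1-aligned)
9..12  -- padding (3B)
12..16  vy  (4B, 4-aligned)
16..20  y  (4B, 4-aligned)
20..24  target  (4B, 4-aligned)
24..25  team  (1B, 1-aligned)
25..32  -- padding (7B)
32..40  cooldown  (8B, 8-aligned)
40..44  id  (4B, 4-aligned)
44..48  -- padding (4B)
48..56  vx  (8B, 8-aligned)
sizeof = 56, alignof = 8
data bytes 42, size 56 → padding 14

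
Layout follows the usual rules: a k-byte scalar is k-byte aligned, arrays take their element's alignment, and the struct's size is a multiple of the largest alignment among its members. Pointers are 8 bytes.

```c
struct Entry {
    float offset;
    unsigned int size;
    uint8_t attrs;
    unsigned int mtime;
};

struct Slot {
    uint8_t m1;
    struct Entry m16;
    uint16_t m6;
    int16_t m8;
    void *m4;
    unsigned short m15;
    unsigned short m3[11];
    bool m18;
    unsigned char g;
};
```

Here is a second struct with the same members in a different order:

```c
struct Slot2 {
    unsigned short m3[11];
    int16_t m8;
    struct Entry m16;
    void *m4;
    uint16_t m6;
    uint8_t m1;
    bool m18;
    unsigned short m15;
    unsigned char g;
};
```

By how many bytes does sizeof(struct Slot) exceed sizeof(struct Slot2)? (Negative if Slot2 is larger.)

8

Entry: offset at 0 (size 4, align 4) → ends 4; size at 4 (size 4, align 4) → ends 8; attrs at 8 (size 1, align 1) → ends 9; pad 3 to align 4 for mtime; mtime at 12 (size 4, align 4) → ends 16; total 16 bytes, alignment 4
m1 at 0 (size 1, align 1) → ends 1
pad 3 to align 4 for m16
m16 at 4 (size 16, align 4) → ends 20
m6 at 20 (size 2, align 2) → ends 22
m8 at 22 (size 2, align 2) → ends 24
m4 at 24 (size 8, align 8) → ends 32
m15 at 32 (size 2, align 2) → ends 34
m3 at 34 (size 22, align 2) → ends 56
m18 at 56 (size 1, align 1) → ends 57
g at 57 (size 1, align 1) → ends 58
tail pad 6 to reach multiple of 8
total 64 bytes, alignment 8
— Slot2 —
m3 at 0 (size 22, align 2) → ends 22
m8 at 22 (size 2, align 2) → ends 24
m16 at 24 (size 16, align 4) → ends 40
m4 at 40 (size 8, align 8) → ends 48
m6 at 48 (size 2, align 2) → ends 50
m1 at 50 (size 1, align 1) → ends 51
m18 at 51 (size 1, align 1) → ends 52
m15 at 52 (size 2, align 2) → ends 54
g at 54 (size 1, align 1) → ends 55
tail pad 1 to reach multiple of 8
total 56 bytes, alignment 8
64 − 56 = 8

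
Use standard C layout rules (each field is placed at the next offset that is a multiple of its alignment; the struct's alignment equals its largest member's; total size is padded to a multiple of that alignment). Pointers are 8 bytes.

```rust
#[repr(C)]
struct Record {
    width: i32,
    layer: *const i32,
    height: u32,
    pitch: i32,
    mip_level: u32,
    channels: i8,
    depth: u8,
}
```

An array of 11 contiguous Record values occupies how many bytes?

352

@0: width [4B, align 4] → 4
+4 pad (align 8)
@8: layer [8B, align 8] → 16
@16: height [4B, align 4] → 20
@20: pitch [4B, align 4] → 24
@24: mip_level [4B, align 4] → 28
@28: channels [1B, align 1] → 29
@29: depth [1B, align 1] → 30
+2 tail pad (align 8)
size 32, align 8
array of 11: 11 × 32 = 352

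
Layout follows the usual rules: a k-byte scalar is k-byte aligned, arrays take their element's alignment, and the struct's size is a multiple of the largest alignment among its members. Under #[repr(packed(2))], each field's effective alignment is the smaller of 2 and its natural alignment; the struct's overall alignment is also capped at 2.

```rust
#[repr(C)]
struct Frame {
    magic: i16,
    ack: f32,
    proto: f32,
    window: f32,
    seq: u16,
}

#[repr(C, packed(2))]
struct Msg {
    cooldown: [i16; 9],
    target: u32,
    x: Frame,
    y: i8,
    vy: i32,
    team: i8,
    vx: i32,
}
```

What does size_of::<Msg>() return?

54 bytes

Frame: @0: magic [2B, align 2] → 2; +2 pad (align 4); @4: ack [4B, align 4] → 8; @8: proto [4B, align 4] → 12; @12: window [4B, align 4] → 16; @16: seq [2B, align 2] → 18; +2 tail pad (align 4); size 20, align 4
@0: cooldown [18B, align 2] → 18
@18: target [4B, align 2] → 22
@22: x [20B, align 2] → 42
@42: y [1B, align 1] → 43
+1 pad (align 2)
@44: vy [4B, align 2] → 48
@48: team [1B, align 1] → 49
+1 pad (align 2)
@50: vx [4B, align 2] → 54
size 54, align 2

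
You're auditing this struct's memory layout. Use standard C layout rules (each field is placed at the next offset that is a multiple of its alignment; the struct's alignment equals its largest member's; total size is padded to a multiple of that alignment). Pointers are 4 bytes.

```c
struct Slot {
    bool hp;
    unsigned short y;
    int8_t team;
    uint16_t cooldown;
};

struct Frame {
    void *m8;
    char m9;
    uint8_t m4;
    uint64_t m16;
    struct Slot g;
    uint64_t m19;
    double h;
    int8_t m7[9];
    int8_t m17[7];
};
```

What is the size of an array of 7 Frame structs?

392

Slot: hp at 0 (size 1, align 1) → ends 1; pad 1 to align 2 for y; y at 2 (size 2, align 2) → ends 4; team at 4 (size 1, align 1) → ends 5; pad 1 to align 2 for cooldown; cooldown at 6 (size 2, align 2) → ends 8; total 8 bytes, alignment 2
m8 at 0 (size 4, align 4) → ends 4
m9 at 4 (size 1, align 1) → ends 5
m4 at 5 (size 1, align 1) → ends 6
pad 2 to align 8 for m16
m16 at 8 (size 8, align 8) → ends 16
g at 16 (size 8, align 2) → ends 24
m19 at 24 (size 8, align 8) → ends 32
h at 32 (size 8, align 8) → ends 40
m7 at 40 (size 9, align 1) → ends 49
m17 at 49 (size 7, align 1) → ends 56
total 56 bytes, alignment 8
array of 7: 7 × 56 = 392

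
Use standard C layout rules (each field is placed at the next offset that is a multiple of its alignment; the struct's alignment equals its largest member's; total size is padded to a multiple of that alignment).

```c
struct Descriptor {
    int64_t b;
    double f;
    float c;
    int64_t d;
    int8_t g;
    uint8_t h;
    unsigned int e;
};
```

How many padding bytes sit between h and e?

2

b at 0 (size 8, align 8) → ends 8
f at 8 (size 8, align 8) → ends 16
c at 16 (size 4, align 4) → ends 20
pad 4 to align 8 for d
d at 24 (size 8, align 8) → ends 32
g at 32 (size 1, align 1) → ends 33
h at 33 (size 1, align 1) → ends 34
pad 2 to align 4 for e
e at 36 (size 4, align 4) → ends 40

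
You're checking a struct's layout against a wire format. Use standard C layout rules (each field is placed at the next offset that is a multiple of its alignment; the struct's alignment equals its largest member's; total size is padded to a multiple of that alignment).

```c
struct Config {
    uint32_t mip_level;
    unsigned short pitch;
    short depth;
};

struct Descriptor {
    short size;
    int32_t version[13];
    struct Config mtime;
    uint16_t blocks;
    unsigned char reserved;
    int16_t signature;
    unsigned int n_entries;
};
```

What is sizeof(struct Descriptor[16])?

Config: 0..4  mip_level  (4B, 4-aligned); 4..6  pitch  (2B, 2-aligned); 6..8  depth  (2B, 2-aligned); sizeof = 8, alignof = 4
0..2  size  (2B, 2-aligned)
2..4  -- padding (2B)
4..56  version  (52B, 4-aligned)
56..64  mtime  (8B, 4-aligned)
64..66  blocks  (2B, 2-aligned)
66..67  reserved  (1B, 1-aligned)
67..68  -- padding (1B)
68..70  signature  (2B, 2-aligned)
70..72  -- padding (2B)
72..76  n_entries  (4B, 4-aligned)
sizeof = 76, alignof = 4
array of 16: 16 × 76 = 1216

1216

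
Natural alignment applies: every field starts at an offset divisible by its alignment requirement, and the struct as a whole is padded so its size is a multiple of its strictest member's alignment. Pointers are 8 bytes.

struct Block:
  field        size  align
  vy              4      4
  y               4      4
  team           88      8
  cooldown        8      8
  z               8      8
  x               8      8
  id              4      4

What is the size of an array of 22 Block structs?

@0: vy [4B, align 4] → 4
@4: y [4B, align 4] → 8
@8: team [88B, align 8] → 96
@96: cooldown [8B, align 8] → 104
@104: z [8B, align 8] → 112
@112: x [8B, align 8] → 120
@120: id [4B, align 4] → 124
+4 tail pad (align 8)
size 128, align 8
array of 22: 22 × 128 = 2816

2816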